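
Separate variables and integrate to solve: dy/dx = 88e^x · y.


Separate variables: dy/y = 88e^x dx.
Integrate: ln|y| = 88e^x + C₀.
Exponentiate: y = Ce^(88e^x).


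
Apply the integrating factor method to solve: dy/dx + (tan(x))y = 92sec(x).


P(x) = tan(x) ⇒ μ = e^(∫tan(x)dx) = sec(x).
(sec(x) y)' = 92sec²(x) ⇒ sec(x) y = 92tan(x) + C.
Multiply by cos(x): y = 92sin(x) + C·cos(x).


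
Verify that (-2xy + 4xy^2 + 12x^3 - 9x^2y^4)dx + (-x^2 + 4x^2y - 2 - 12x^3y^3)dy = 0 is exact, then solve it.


Check exactness: ∂M/∂y = -2x + 8xy - 36x^2y^3 and ∂N/∂x = -2x + 8xy - 36x^2y^3; equal, so the equation is exact.
Integrate M with respect to x (treating y as constant): ∫M dx = -x^2y + 2x^2y^2 + 3x^4 - 3x^3y^4 + h(y).
Differentiate w.r.t. y and set equal to N: the x-dependent terms already match, leaving h'(y) = -2. Integrate: h(y) = -2y.
So F(x,y) = -x^2y + 2x^2y^2 - 2y + 3x^4 - 3x^3y^4.
General solution: -x^2y + 2x^2y^2 - 2y + 3x^4 - 3x^3y^4 = C.


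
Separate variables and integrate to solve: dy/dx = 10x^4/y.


Separate variables: y dy = 10x^4 dx.
Integrate both sides: y²/2 = 2x^5 + C₀.
Multiply by 2: y² = 4x^5 + C.


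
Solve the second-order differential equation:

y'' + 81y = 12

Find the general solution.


Homogeneous part: r² + 81 = 0 ⇒ r = ±9i, so y_h = C₁cos(9x) + C₂sin(9x).
Try constant y_p = A; plug in: 81A = 12 ⇒ A = 4/27.
General solution: y = C₁cos(9x) + C₂sin(9x) + 4/27.


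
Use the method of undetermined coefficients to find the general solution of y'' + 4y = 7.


Homogeneous part: r² + 4 = 0 ⇒ r = ±2i, so y_h = C₁cos(2x) + C₂sin(2x).
Try constant y_p = A; plug in: 4A = 7 ⇒ A = 7/4.
General solution: y = C₁cos(2x) + C₂sin(2x) + 7/4.


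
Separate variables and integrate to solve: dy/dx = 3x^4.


Integrate both sides with respect to x: y = ∫ 3x^4 dx = (3/5)x^5 + C.


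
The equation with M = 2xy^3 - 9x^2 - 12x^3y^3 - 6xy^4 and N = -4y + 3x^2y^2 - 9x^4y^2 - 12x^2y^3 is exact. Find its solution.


Check exactness: ∂M/∂y = 6xy^2 - 36x^3y^2 - 24xy^3 and ∂N/∂x = 6xy^2 - 36x^3y^2 - 24xy^3; equal, so the equation is exact.
Integrate M with respect to x (treating y as constant): ∫M dx = x^2y^3 - 3x^3 - 3x^4y^3 - 3x^2y^4 + h(y).
Differentiate w.r.t. y and set equal to N: the x-dependent terms already match, leaving h'(y) = -4y. Integrate: h(y) = -2y^2.
So F(x,y) = -2y^2 + x^2y^3 - 3x^3 - 3x^4y^3 - 3x^2y^4.
General solution: -2y^2 + x^2y^3 - 3x^3 - 3x^4y^3 - 3x^2y^4 = C.


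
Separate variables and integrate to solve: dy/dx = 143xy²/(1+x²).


Separate: dy/y² = 143x/(1+x²) dx.
Integrate LHS: ∫ dy/y² = -1/y.
Integrate RHS via u = 1+x²: (143/2)ln(1+x²) + C.
Result: -1/y = (143/2)ln(1+x²) + C.


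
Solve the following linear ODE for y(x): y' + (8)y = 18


P(x) = 8, Q(x) = 18; integrating factor μ = e^(8x).
(μ y)' = 18e^(8x) ⇒ μ y = (9/4)e^(8x) + C.
Divide by μ: y = 9/4 + Ce^(-8x).


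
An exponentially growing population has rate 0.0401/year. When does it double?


Exponential growth: P(t) = P₀ e^(0.0401t). Set P(t)/P₀ = 2: e^(0.0401t) = 2.
Solve: t = ln(2)/0.0401 ≈ 17.29 years.


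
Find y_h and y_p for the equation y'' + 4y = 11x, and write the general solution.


Homogeneous: r² + 4 = 0 ⇒ r = ±2i, y_h = C₁cos(2x) + C₂sin(2x).
Polynomial forcing; try y_p = Ax + B. Then y_p'' + 4 y_p = 4(Ax + B) = 11x, so B = 0 and A = 11/4.
General solution: y = C₁cos(2x) + C₂sin(2x) + (11/4)x.


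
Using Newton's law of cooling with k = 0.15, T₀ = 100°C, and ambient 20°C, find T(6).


Newton's law: dT/dt = -k(T - T_a) has solution T(t) = T_a + (T₀ - T_a)e^(-kt).
Plug in T_a = 20, T₀ = 100, k = 0.15, t = 6: T(6) = 20 + (80)e^(-0.90) ≈ 52.5°C.


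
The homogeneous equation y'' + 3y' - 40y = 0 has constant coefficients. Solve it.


Characteristic equation: r² + 3r - 40 = 0.
Factor: (r - 5)(r + 8) = 0 ⇒ r = 5, -8 (distinct real).
General solution: y = C₁e^(5x) + C₂e^(-8x).


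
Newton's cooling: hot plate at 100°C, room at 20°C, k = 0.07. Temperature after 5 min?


Newton's law: dT/dt = -k(T - T_a) has solution T(t) = T_a + (T₀ - T_a)e^(-kt).
Plug in T_a = 20, T₀ = 100, k = 0.07, t = 5: T(5) = 20 + (80)e^(-0.35) ≈ 76.4°C.


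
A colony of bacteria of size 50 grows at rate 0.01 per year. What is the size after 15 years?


The ODE dP/dt = 0.01P has solution P(t) = P(0)e^(0.01t).
Substitute P(0) = 50 and t = 15: P(15) = 50 e^(0.15) ≈ 58.


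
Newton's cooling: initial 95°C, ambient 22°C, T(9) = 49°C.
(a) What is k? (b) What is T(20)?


Newton's law: T(t) = T_a + (T₀ - T_a)e^(-kt).
(a) Use T(9) = 49: (49 - 22)/(95 - 22) = e^(-k·9), so k = -ln(0.370)/9 ≈ 0.1105.
(b) Apply k to t = 20: T(20) = 22 + (73)e^(-2.210) ≈ 30.0°C.


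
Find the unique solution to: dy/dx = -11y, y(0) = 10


General solution of y' = -11y is y = Ce^(-11x).
Apply y(0) = 10: C = 10.
Particular solution: y = 10e^(-11x).


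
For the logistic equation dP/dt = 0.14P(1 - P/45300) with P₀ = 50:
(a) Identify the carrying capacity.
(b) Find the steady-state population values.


Logistic ODE dP/dt = 0.14P(1 - P/45300) has equilibria where dP/dt = 0, i.e. P = 0 or P = 45300.
The coefficient (1 - P/K) = 0 when P = K, identifying K = 45300 as the carrying capacity.
(a) K = 45300; (b) equilibria P = 0 and P = 45300.


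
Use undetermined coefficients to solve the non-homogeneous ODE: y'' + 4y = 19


Homogeneous part: r² + 4 = 0 ⇒ r = ±2i, so y_h = C₁cos(2x) + C₂sin(2x).
Try constant y_p = A; plug in: 4A = 19 ⇒ A = 19/4.
General solution: y = C₁cos(2x) + C₂sin(2x) + 19/4.


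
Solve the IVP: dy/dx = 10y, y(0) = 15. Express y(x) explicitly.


General solution of y' = 10y is y = Ce^(10x).
Apply y(0) = 15: C = 15.
Particular solution: y = 15e^(10x).


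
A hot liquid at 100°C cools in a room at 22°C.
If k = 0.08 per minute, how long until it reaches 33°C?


From T(t) = T_a + (T₀ - T_a)e^(-kt), set T(t) = 33:
(33 - 22) / (100 - 22) = e^(-0.08t), so t = -ln(0.141)/0.08 ≈ 24.5 minutes.


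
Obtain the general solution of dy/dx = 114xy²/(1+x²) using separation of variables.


Separate: dy/y² = 114x/(1+x²) dx.
Integrate LHS: ∫ dy/y² = -1/y.
Integrate RHS via u = 1+x²: 57ln(1+x²) + C.
Result: -1/y = 57ln(1+x²) + C.


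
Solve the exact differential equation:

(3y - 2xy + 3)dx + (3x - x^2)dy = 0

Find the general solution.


Check exactness: ∂M/∂y = 3 - 2x and ∂N/∂x = 3 - 2x; equal, so the equation is exact.
Integrate M with respect to x (treating y as constant): ∫M dx = 3xy - x^2y + 3x + h(y).
Differentiate w.r.t. y and set equal to N: all terms match, so h'(y) = 0 and h is a constant absorbed into C.
General solution: 3xy - x^2y + 3x = C.


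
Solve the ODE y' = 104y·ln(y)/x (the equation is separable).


Separate: dy/[y ln(y)] = 104 dx/x.
Substitute u = ln(y): du/u = 104 dx/x.
Integrate: ln|ln(y)| = 104ln|x| + C₀, hence ln(y) = C·x^104.


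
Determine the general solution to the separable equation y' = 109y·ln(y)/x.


Separate: dy/[y ln(y)] = 109 dx/x.
Substitute u = ln(y): du/u = 109 dx/x.
Integrate: ln|ln(y)| = 109ln|x| + C₀, hence ln(y) = C·x^109.


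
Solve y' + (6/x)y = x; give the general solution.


P(x) = 6/x ⇒ μ = x^6.
(x^6 y)' = x^7 ⇒ x^6 y = x^8/(8) + C.
Solve for y: y = (1/8)x^2 + C/x^6.


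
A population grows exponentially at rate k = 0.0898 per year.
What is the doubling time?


Exponential growth: P(t) = P₀ e^(0.0898t). Set P(t)/P₀ = 2: e^(0.0898t) = 2.
Solve: t = ln(2)/0.0898 ≈ 7.72 years.


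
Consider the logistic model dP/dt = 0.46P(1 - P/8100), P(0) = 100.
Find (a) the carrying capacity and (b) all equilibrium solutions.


Logistic ODE dP/dt = 0.46P(1 - P/8100) has equilibria where dP/dt = 0, i.e. P = 0 or P = 8100.
The coefficient (1 - P/K) = 0 when P = K, identifying K = 8100 as the carrying capacity.
(a) K = 8100; (b) equilibria P = 0 and P = 8100.


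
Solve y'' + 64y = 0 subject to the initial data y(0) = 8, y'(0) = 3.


Characteristic roots of r² + 64 = 0 are ±8i, so y = C₁cos(8x) + C₂sin(8x).
Apply y(0) = 8: C₁ = 8. Differentiate and apply y'(0) = 3: 8·C₂ = 3, so C₂ = 3/8.
Particular solution: y = 8cos(8x) + (3/8)sin(8x).


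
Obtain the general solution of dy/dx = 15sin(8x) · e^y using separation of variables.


Separate: e^(-y) dy = 15sin(8x) dx.
Integrate: -e^(-y) = -(15/8)cos(8x) + C₀.
Rearrange: e^(-y) = (15/8)cos(8x) + C.


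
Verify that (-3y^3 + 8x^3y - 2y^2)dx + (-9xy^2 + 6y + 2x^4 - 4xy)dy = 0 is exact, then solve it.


Check exactness: ∂M/∂y = -9y^2 + 8x^3 - 4y and ∂N/∂x = -9y^2 + 8x^3 - 4y; equal, so the equation is exact.
Integrate M with respect to x (treating y as constant): ∫M dx = -3xy^3 + 2x^4y - 2xy^2 + h(y).
Differentiate w.r.t. y and set equal to N: the x-dependent terms already match, leaving h'(y) = 6y. Integrate: h(y) = 3y^2.
So F(x,y) = -3xy^3 + 3y^2 + 2x^4y - 2xy^2.
General solution: -3xy^3 + 3y^2 + 2x^4y - 2xy^2 = C.


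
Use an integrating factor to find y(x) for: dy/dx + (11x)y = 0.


P(x) = 11x ⇒ μ = e^((11/2)x²).
Q(x) = 0 so μ y is constant: y = Ce^(-(11/2)x²).


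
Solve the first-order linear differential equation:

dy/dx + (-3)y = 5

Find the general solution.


P(x) = -3 ⇒ μ = e^(-3x).
(μ y)' = 5e^(-3x) ⇒ μ y = -(5/3)e^(-3x) + C.
Divide by μ: y = -5/3 + Ce^(3x).


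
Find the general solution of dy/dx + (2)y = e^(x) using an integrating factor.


P(x) = 2 ⇒ μ = e^(2x).
(μ y)' = e^(3x) ⇒ μ y = e^(3x)/3 + C.
Divide by μ: y = (1/3)e^(x) + Ce^(-2x).


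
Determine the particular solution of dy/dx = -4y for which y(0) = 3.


General solution of y' = -4y is y = Ce^(-4x).
Apply y(0) = 3: C = 3.
Particular solution: y = 3e^(-4x).


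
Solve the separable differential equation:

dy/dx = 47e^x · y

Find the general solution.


Separate variables: dy/y = 47e^x dx.
Integrate: ln|y| = 47e^x + C₀.
Exponentiate: y = Ce^(47e^x).


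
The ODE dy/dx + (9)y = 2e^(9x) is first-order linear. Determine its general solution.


P(x) = 9 ⇒ μ = e^(9x).
(μ y)' = 2e^(18x) ⇒ μ y = (2/18)e^(18x) + C.
Divide by μ: y = (1/9)e^(9x) + Ce^(-9x).


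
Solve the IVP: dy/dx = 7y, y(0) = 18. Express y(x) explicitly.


General solution of y' = 7y is y = Ce^(7x).
Apply y(0) = 18: C = 18.
Particular solution: y = 18e^(7x).


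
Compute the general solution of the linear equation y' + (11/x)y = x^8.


P(x) = 11/x ⇒ μ = x^11.
(x^11 y)' = x^19 ⇒ x^11 y = x^20/(20) + C.
Solve for y: y = (1/20)x^9 + C/x^11.


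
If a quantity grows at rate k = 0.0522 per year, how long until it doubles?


Exponential growth: P(t) = P₀ e^(0.0522t). Set P(t)/P₀ = 2: e^(0.0522t) = 2.
Solve: t = ln(2)/0.0522 ≈ 13.28 years.


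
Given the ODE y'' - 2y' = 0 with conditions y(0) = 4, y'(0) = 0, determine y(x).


Characteristic roots of r² - 2r = 0 are 0, 2.
General solution y = c₁ + c₂ e^(2x).
Apply y(0) = 4: c₁ + c₂ = 4. Apply y'(0) = 0: 0 c₁ + 2 c₂ = 0.
Solve: c₁ = 4, c₂ = 0.
Particular solution: y = 4 + 0e^(2x).


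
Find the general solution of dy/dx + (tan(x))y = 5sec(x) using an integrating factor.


P(x) = tan(x) ⇒ μ = e^(∫tan(x)dx) = sec(x).
(sec(x) y)' = 5sec²(x) ⇒ sec(x) y = 5tan(x) + C.
Multiply by cos(x): y = 5sin(x) + C·cos(x).


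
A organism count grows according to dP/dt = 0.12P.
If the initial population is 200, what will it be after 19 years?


The ODE dP/dt = 0.12P has solution P(t) = P(0)e^(0.12t).
Substitute P(0) = 200 and t = 19: P(19) = 200 e^(2.28) ≈ 1955.


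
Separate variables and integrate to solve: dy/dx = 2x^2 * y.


Separate variables: dy/y = 2x^2 dx.
Integrate: ln|y| = (2/3)x^3 + C₀.
Exponentiate: y = Ce^((2/3)x^3).


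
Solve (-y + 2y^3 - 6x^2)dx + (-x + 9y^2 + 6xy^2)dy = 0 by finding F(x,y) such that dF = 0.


Check exactness: ∂M/∂y = -1 + 6y^2 and ∂N/∂x = -1 + 6y^2; equal, so the equation is exact.
Integrate M with respect to x (treating y as constant): ∫M dx = -xy + 2xy^3 - 2x^3 + h(y).
Differentiate w.r.t. y and set equal to N: the x-dependent terms already match, leaving h'(y) = 9y^2. Integrate: h(y) = 3y^3.
So F(x,y) = -xy + 3y^3 + 2xy^3 - 2x^3.
General solution: -xy + 3y^3 + 2xy^3 - 2x^3 = C.


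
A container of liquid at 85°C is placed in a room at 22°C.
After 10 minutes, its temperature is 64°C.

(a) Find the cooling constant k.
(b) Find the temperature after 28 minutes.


Newton's law: T(t) = T_a + (T₀ - T_a)e^(-kt).
(a) Use T(10) = 64: (64 - 22)/(85 - 22) = e^(-k·10), so k = -ln(0.667)/10 ≈ 0.0405.
(b) Apply k to t = 28: T(28) = 22 + (63)e^(-1.135) ≈ 42.2°C.


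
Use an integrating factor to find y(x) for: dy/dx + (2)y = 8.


P(x) = 2, Q(x) = 8; integrating factor μ = e^(2x).
(μ y)' = 8e^(2x) ⇒ μ y = 4e^(2x) + C.
Divide by μ: y = 4 + Ce^(-2x).


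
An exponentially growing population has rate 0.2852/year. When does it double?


Exponential growth: P(t) = P₀ e^(0.2852t). Set P(t)/P₀ = 2: e^(0.2852t) = 2.
Solve: t = ln(2)/0.2852 ≈ 2.43 years.


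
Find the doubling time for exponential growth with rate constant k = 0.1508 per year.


Exponential growth: P(t) = P₀ e^(0.1508t). Set P(t)/P₀ = 2: e^(0.1508t) = 2.
Solve: t = ln(2)/0.1508 ≈ 4.60 years.


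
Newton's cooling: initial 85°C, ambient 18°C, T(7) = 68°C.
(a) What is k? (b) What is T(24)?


Newton's law: T(t) = T_a + (T₀ - T_a)e^(-kt).
(a) Use T(7) = 68: (68 - 18)/(85 - 18) = e^(-k·7), so k = -ln(0.746)/7 ≈ 0.0418.
(b) Apply k to t = 24: T(24) = 18 + (67)e^(-1.003) ≈ 42.6°C.


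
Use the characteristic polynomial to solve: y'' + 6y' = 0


Characteristic equation: r² + 6r = 0.
Factor: (r + 6)(r - 0) = 0 ⇒ r = -6, 0 (distinct real).
General solution: y = C₁e^(-6x) + C₂.


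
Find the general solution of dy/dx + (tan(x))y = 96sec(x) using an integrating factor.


P(x) = tan(x) ⇒ μ = e^(∫tan(x)dx) = sec(x).
(sec(x) y)' = 96sec²(x) ⇒ sec(x) y = 96tan(x) + C.
Multiply by cos(x): y = 96sin(x) + C·cos(x).


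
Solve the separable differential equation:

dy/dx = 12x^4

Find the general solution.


Integrate both sides with respect to x: y = ∫ 12x^4 dx = (12/5)x^5 + C.


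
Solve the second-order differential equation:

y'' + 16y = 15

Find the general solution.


Homogeneous part: r² + 16 = 0 ⇒ r = ±4i, so y_h = C₁cos(4x) + C₂sin(4x).
Try constant y_p = A; plug in: 16A = 15 ⇒ A = 15/16.
General solution: y = C₁cos(4x) + C₂sin(4x) + 15/16.


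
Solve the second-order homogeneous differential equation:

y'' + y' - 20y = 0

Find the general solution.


Characteristic equation: r² + r - 20 = 0.
Factor: (r - 4)(r + 5) = 0 ⇒ r = 4, -5 (distinct real).
General solution: y = C₁e^(4x) + C₂e^(-5x).


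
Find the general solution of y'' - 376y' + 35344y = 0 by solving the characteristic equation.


Characteristic equation: r² - 376r + 35344 = 0, i.e. (r - 188)² = 0.
Repeated root r = 188; include an x factor for the second linearly independent solution.
General solution: y = (C₁ + C₂x)e^(188x).


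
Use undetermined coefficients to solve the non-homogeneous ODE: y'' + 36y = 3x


Homogeneous: r² + 36 = 0 ⇒ r = ±6i, y_h = C₁cos(6x) + C₂sin(6x).
Polynomial forcing; try y_p = Ax + B. Then y_p'' + 36 y_p = 36(Ax + B) = 3x, so B = 0 and A = 1/12.
General solution: y = C₁cos(6x) + C₂sin(6x) + (1/12)x.


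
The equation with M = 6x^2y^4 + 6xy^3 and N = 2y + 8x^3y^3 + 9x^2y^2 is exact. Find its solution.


Check exactness: ∂M/∂y = 24x^2y^3 + 18xy^2 and ∂N/∂x = 24x^2y^3 + 18xy^2; equal, so the equation is exact.
Integrate M with respect to x (treating y as constant): ∫M dx = 2x^3y^4 + 3x^2y^3 + h(y).
Differentiate w.r.t. y and set equal to N: the x-dependent terms already match, leaving h'(y) = 2y. Integrate: h(y) = y^2.
So F(x,y) = y^2 + 2x^3y^4 + 3x^2y^3.
General solution: y^2 + 2x^3y^4 + 3x^2y^3 = C.


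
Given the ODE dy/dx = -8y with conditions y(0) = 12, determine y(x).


General solution of y' = -8y is y = Ce^(-8x).
Apply y(0) = 12: C = 12.
Particular solution: y = 12e^(-8x).


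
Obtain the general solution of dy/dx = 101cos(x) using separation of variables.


g(y) = 1, so integrate directly: y = ∫ 101cos(x) dx = 101sin(x) + C.


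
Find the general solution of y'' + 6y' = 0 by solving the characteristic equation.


Characteristic equation: r² + 6r = 0.
Factor: (r - 0)(r + 6) = 0 ⇒ r = 0, -6 (distinct real).
General solution: y = C₁ + C₂e^(-6x).


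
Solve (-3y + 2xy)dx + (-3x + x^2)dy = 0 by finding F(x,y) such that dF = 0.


Check exactness: ∂M/∂y = -3 + 2x and ∂N/∂x = -3 + 2x; equal, so the equation is exact.
Integrate M with respect to x (treating y as constant): ∫M dx = -3xy + x^2y + h(y).
Differentiate w.r.t. y and set equal to N: all terms match, so h'(y) = 0 and h is a constant absorbed into C.
General solution: -3xy + x^2y = C.


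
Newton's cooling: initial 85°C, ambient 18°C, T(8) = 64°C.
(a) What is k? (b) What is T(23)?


Newton's law: T(t) = T_a + (T₀ - T_a)e^(-kt).
(a) Use T(8) = 64: (64 - 18)/(85 - 18) = e^(-k·8), so k = -ln(0.687)/8 ≈ 0.0470.
(b) Apply k to t = 23: T(23) = 18 + (67)e^(-1.081) ≈ 40.7°C.


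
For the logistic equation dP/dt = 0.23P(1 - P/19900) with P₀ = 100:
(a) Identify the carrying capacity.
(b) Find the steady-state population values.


Logistic ODE dP/dt = 0.23P(1 - P/19900) has equilibria where dP/dt = 0, i.e. P = 0 or P = 19900.
The coefficient (1 - P/K) = 0 when P = K, identifying K = 19900 as the carrying capacity.
(a) K = 19900; (b) equilibria P = 0 and P = 19900.


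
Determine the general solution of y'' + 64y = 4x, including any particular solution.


Homogeneous: r² + 64 = 0 ⇒ r = ±8i, y_h = C₁cos(8x) + C₂sin(8x).
Polynomial forcing; try y_p = Ax + B. Then y_p'' + 64 y_p = 64(Ax + B) = 4x, so B = 0 and A = 1/16.
General solution: y = C₁cos(8x) + C₂sin(8x) + (1/16)x.


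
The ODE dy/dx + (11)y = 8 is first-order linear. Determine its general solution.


P(x) = 11, Q(x) = 8; integrating factor μ = e^(11x).
(μ y)' = 8e^(11x) ⇒ μ y = (8/11)e^(11x) + C.
Divide by μ: y = 8/11 + Ce^(-11x).


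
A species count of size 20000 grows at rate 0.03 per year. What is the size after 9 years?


The ODE dP/dt = 0.03P has solution P(t) = P(0)e^(0.03t).
Substitute P(0) = 20000 and t = 9: P(9) = 20000 e^(0.27) ≈ 26199.


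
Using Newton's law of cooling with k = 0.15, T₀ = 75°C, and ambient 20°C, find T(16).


Newton's law: dT/dt = -k(T - T_a) has solution T(t) = T_a + (T₀ - T_a)e^(-kt).
Plug in T_a = 20, T₀ = 75, k = 0.15, t = 16: T(16) = 20 + (55)e^(-2.40) ≈ 25.0°C.


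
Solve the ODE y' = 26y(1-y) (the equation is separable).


Separate: dy/[y(1-y)] = 26 dx.
Partial fractions: 1/[y(1-y)] = 1/y + 1/(1-y).
Integrate: ln|y/(1-y)| = 26x + C₀.
Solve for y: y = 1/(1 + Ce^(-26x)).


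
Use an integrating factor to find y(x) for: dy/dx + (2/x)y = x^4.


P(x) = 2/x ⇒ μ = x^2.
(x^2 y)' = x^6 ⇒ x^2 y = x^7/(7) + C.
Solve for y: y = (1/7)x^5 + C/x^2.


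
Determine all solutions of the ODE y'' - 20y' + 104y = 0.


Characteristic equation: r² - 20r + 104 = 0.
Discriminant is negative; roots r = 10 ± 2i (complex conjugate pair).
General solution uses e^(α x)(C₁ cos(β x) + C₂ sin(β x)): y = e^(10x)(C₁cos(2x) + C₂sin(2x)).


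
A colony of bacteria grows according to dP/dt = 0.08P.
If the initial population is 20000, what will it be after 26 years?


The ODE dP/dt = 0.08P has solution P(t) = P(0)e^(0.08t).
Substitute P(0) = 20000 and t = 26: P(26) = 20000 e^(2.08) ≈ 160089.


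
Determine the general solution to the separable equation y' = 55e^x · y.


Separate variables: dy/y = 55e^x dx.
Integrate: ln|y| = 55e^x + C₀.
Exponentiate: y = Ce^(55e^x).


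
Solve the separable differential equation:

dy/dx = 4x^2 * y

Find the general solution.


Separate variables: dy/y = 4x^2 dx.
Integrate: ln|y| = (4/3)x^3 + C₀.
Exponentiate: y = Ce^((4/3)x^3).


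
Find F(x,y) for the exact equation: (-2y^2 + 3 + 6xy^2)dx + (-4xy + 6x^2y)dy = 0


Check exactness: ∂M/∂y = -4y + 12xy and ∂N/∂x = -4y + 12xy; equal, so the equation is exact.
Integrate M with respect to x (treating y as constant): ∫M dx = -2xy^2 + 3x + 3x^2y^2 + h(y).
Differentiate w.r.t. y and set equal to N: all terms match, so h'(y) = 0 and h is a constant absorbed into C.
General solution: -2xy^2 + 3x + 3x^2y^2 = C.


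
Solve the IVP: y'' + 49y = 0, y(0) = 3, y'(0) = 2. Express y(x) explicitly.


Characteristic roots of r² + 49 = 0 are ±7i, so y = C₁cos(7x) + C₂sin(7x).
Apply y(0) = 3: C₁ = 3. Differentiate and apply y'(0) = 2: 7·C₂ = 2, so C₂ = 2/7.
Particular solution: y = 3cos(7x) + (2/7)sin(7x).


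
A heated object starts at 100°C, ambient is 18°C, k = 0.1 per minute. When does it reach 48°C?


From T(t) = T_a + (T₀ - T_a)e^(-kt), set T(t) = 48:
(48 - 18) / (100 - 18) = e^(-0.1t), so t = -ln(0.366)/0.1 ≈ 10.1 minutes.


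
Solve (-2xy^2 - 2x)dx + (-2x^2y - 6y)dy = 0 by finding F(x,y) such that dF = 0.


Check exactness: ∂M/∂y = -4xy and ∂N/∂x = -4xy; equal, so the equation is exact.
Integrate M with respect to x (treating y as constant): ∫M dx = -x^2y^2 - x^2 + h(y).
Differentiate w.r.t. y and set equal to N: the x-dependent terms already match, leaving h'(y) = -6y. Integrate: h(y) = -3y^2.
So F(x,y) = -x^2y^2 - 3y^2 - x^2.
General solution: -x^2y^2 - 3y^2 - x^2 = C.


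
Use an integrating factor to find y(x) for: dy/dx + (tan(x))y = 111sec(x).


P(x) = tan(x) ⇒ μ = e^(∫tan(x)dx) = sec(x).
(sec(x) y)' = 111sec²(x) ⇒ sec(x) y = 111tan(x) + C.
Multiply by cos(x): y = 111sin(x) + C·cos(x).


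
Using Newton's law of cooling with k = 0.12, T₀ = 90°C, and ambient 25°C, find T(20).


Newton's law: dT/dt = -k(T - T_a) has solution T(t) = T_a + (T₀ - T_a)e^(-kt).
Plug in T_a = 25, T₀ = 90, k = 0.12, t = 20: T(20) = 25 + (65)e^(-2.40) ≈ 30.9°C.


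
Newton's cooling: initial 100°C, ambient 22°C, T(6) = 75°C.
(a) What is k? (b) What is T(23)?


Newton's law: T(t) = T_a + (T₀ - T_a)e^(-kt).
(a) Use T(6) = 75: (75 - 22)/(100 - 22) = e^(-k·6), so k = -ln(0.679)/6 ≈ 0.0644.
(b) Apply k to t = 23: T(23) = 22 + (78)e^(-1.481) ≈ 39.7°C.


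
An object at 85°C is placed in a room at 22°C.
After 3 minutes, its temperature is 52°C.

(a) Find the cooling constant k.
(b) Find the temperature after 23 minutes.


Newton's law: T(t) = T_a + (T₀ - T_a)e^(-kt).
(a) Use T(3) = 52: (52 - 22)/(85 - 22) = e^(-k·3), so k = -ln(0.476)/3 ≈ 0.2473.
(b) Apply k to t = 23: T(23) = 22 + (63)e^(-5.688) ≈ 22.2°C.


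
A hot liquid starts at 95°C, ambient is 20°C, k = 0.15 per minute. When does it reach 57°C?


From T(t) = T_a + (T₀ - T_a)e^(-kt), set T(t) = 57:
(57 - 20) / (95 - 20) = e^(-0.15t), so t = -ln(0.493)/0.15 ≈ 4.7 minutes.


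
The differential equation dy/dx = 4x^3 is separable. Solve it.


Integrate both sides with respect to x: y = ∫ 4x^3 dx = x^4 + C.


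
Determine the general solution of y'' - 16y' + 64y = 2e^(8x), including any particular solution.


Characteristic polynomial (r - 8)² = 0; repeated root r = 8.
y_h = (C₁ + C₂x)e^(8x). Forcing matches the repeated root (resonance), so try y_p = Ax² e^(8x).
Substitute and solve for A: 2A = 2, so A = 1.
General solution: y = (C₁ + C₂x + x²)e^(8x).


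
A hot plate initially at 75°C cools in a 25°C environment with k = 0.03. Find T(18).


Newton's law: dT/dt = -k(T - T_a) has solution T(t) = T_a + (T₀ - T_a)e^(-kt).
Plug in T_a = 25, T₀ = 75, k = 0.03, t = 18: T(18) = 25 + (50)e^(-0.54) ≈ 54.1°C.


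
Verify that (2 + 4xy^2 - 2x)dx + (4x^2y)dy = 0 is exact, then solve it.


Check exactness: ∂M/∂y = 8xy and ∂N/∂x = 8xy; equal, so the equation is exact.
Integrate M with respect to x (treating y as constant): ∫M dx = 2x + 2x^2y^2 - x^2 + h(y).
Differentiate w.r.t. y and set equal to N: all terms match, so h'(y) = 0 and h is a constant absorbed into C.
General solution: 2x + 2x^2y^2 - x^2 = C.


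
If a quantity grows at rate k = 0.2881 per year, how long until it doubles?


Exponential growth: P(t) = P₀ e^(0.2881t). Set P(t)/P₀ = 2: e^(0.2881t) = 2.
Solve: t = ln(2)/0.2881 ≈ 2.41 years.


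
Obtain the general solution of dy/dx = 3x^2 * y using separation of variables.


Separate variables: dy/y = 3x^2 dx.
Integrate: ln|y| = x^3 + C₀.
Exponentiate: y = Ce^(x^3).


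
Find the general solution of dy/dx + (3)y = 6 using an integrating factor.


P(x) = 3, Q(x) = 6; integrating factor μ = e^(3x).
(μ y)' = 6e^(3x) ⇒ μ y = 2e^(3x) + C.
Divide by μ: y = 2 + Ce^(-3x).


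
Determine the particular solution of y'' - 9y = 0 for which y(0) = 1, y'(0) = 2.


Characteristic roots of r² - 9 = 0 are 3, -3.
General solution y = c₁ e^(3x) + c₂ e^(-3x).
Apply y(0) = 1: c₁ + c₂ = 1. Apply y'(0) = 2: 3 c₁ - 3 c₂ = 2.
Solve: c₁ = 5/6, c₂ = 1/6.
Particular solution: y = (5/6)e^(3x) + (1/6)e^(-3x).


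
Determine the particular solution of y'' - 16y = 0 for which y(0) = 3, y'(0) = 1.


Characteristic roots of r² - 16 = 0 are -4, 4.
General solution y = c₁ e^(-4x) + c₂ e^(4x).
Apply y(0) = 3: c₁ + c₂ = 3. Apply y'(0) = 1: -4 c₁ + 4 c₂ = 1.
Solve: c₁ = 11/8, c₂ = 13/8.
Particular solution: y = (11/8)e^(-4x) + (13/8)e^(4x).


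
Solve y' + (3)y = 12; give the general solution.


P(x) = 3, Q(x) = 12; integrating factor μ = e^(3x).
(μ y)' = 12e^(3x) ⇒ μ y = 4e^(3x) + C.
Divide by μ: y = 4 + Ce^(-3x).


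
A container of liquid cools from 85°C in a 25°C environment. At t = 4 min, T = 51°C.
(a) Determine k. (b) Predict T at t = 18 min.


Newton's law: T(t) = T_a + (T₀ - T_a)e^(-kt).
(a) Use T(4) = 51: (51 - 25)/(85 - 25) = e^(-k·4), so k = -ln(0.433)/4 ≈ 0.2091.
(b) Apply k to t = 18: T(18) = 25 + (60)e^(-3.763) ≈ 26.4°C.


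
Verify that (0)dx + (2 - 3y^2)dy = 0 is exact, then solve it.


Check exactness: ∂M/∂y = 0 and ∂N/∂x = 0; equal, so the equation is exact.
Integrate M with respect to x (treating y as constant): ∫M dx = 0 + h(y).
Differentiate w.r.t. y and set equal to N: the x-dependent terms already match, leaving h'(y) = 2 - 3y^2. Integrate: h(y) = 2y - y^3.
So F(x,y) = 2y - y^3.
General solution: 2y - y^3 = C.


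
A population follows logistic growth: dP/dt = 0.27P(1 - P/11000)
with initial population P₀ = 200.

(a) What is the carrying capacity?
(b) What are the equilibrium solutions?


Logistic ODE dP/dt = 0.27P(1 - P/11000) has equilibria where dP/dt = 0, i.e. P = 0 or P = 11000.
The coefficient (1 - P/K) = 0 when P = K, identifying K = 11000 as the carrying capacity.
(a) K = 11000; (b) equilibria P = 0 and P = 11000.


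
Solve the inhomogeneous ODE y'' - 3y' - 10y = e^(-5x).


Characteristic roots of r² - 3r - 10 = 0 are -2, 5.
y_h = C₁e^(-2x) + C₂e^(5x).
Forcing exponent -5 is not a characteristic root; try y_p = Ae^(-5x).
Substitute: A·(25 + (-3)·-5 + (-10)) = A·30 = 1, so A = 1/30.
General solution: y = C₁e^(-2x) + C₂e^(5x) + (1/30)e^(-5x).


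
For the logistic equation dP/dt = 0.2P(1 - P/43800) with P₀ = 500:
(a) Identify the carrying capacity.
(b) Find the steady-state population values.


Logistic ODE dP/dt = 0.2P(1 - P/43800) has equilibria where dP/dt = 0, i.e. P = 0 or P = 43800.
The coefficient (1 - P/K) = 0 when P = K, identifying K = 43800 as the carrying capacity.
(a) K = 43800; (b) equilibria P = 0 and P = 43800.


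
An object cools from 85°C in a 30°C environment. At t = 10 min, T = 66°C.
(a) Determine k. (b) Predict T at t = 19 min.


Newton's law: T(t) = T_a + (T₀ - T_a)e^(-kt).
(a) Use T(10) = 66: (66 - 30)/(85 - 30) = e^(-k·10), so k = -ln(0.655)/10 ≈ 0.0424.
(b) Apply k to t = 19: T(19) = 30 + (55)e^(-0.805) ≈ 54.6°C.


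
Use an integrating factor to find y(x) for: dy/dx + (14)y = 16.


P(x) = 14, Q(x) = 16; integrating factor μ = e^(14x).
(μ y)' = 16e^(14x) ⇒ μ y = (8/7)e^(14x) + C.
Divide by μ: y = 8/7 + Ce^(-14x).


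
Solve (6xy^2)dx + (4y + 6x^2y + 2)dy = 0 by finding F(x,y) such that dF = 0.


Check exactness: ∂M/∂y = 12xy and ∂N/∂x = 12xy; equal, so the equation is exact.
Integrate M with respect to x (treating y as constant): ∫M dx = 3x^2y^2 + h(y).
Differentiate w.r.t. y and set equal to N: the x-dependent terms already match, leaving h'(y) = 4y + 2. Integrate: h(y) = 2y^2 + 2y.
So F(x,y) = 2y^2 + 3x^2y^2 + 2y.
General solution: 2y^2 + 3x^2y^2 + 2y = C.


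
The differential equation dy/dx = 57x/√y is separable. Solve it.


Separate: √y dy = 57x dx.
Integrate: (2/3)y^(3/2) = (57/2)x² + C.


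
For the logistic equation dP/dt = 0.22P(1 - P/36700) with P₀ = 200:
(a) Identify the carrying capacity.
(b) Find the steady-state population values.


Logistic ODE dP/dt = 0.22P(1 - P/36700) has equilibria where dP/dt = 0, i.e. P = 0 or P = 36700.
The coefficient (1 - P/K) = 0 when P = K, identifying K = 36700 as the carrying capacity.
(a) K = 36700; (b) equilibria P = 0 and P = 36700.


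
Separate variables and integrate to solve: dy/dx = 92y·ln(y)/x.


Separate: dy/[y ln(y)] = 92 dx/x.
Substitute u = ln(y): du/u = 92 dx/x.
Integrate: ln|ln(y)| = 92ln|x| + C₀, hence ln(y) = C·x^92.


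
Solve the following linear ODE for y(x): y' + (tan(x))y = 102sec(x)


P(x) = tan(x) ⇒ μ = e^(∫tan(x)dx) = sec(x).
(sec(x) y)' = 102sec²(x) ⇒ sec(x) y = 102tan(x) + C.
Multiply by cos(x): y = 102sin(x) + C·cos(x).


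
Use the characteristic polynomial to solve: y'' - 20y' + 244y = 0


Characteristic equation: r² - 20r + 244 = 0.
Discriminant is negative; roots r = 10 ± 12i (complex conjugate pair).
General solution uses e^(α x)(C₁ cos(β x) + C₂ sin(β x)): y = e^(10x)(C₁cos(12x) + C₂sin(12x)).


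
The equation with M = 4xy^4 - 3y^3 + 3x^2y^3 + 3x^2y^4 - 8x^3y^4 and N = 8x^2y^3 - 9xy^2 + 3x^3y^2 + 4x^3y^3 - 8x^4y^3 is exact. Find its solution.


Check exactness: ∂M/∂y = 16xy^3 - 9y^2 + 9x^2y^2 + 12x^2y^3 - 32x^3y^3 and ∂N/∂x = 16xy^3 - 9y^2 + 9x^2y^2 + 12x^2y^3 - 32x^3y^3; equal, so the equation is exact.
Integrate M with respect to x (treating y as constant): ∫M dx = 2x^2y^4 - 3xy^3 + x^3y^3 + x^3y^4 - 2x^4y^4 + h(y).
Differentiate w.r.t. y and set equal to N: all terms match, so h'(y) = 0 and h is a constant absorbed into C.
General solution: 2x^2y^4 - 3xy^3 + x^3y^3 + x^3y^4 - 2x^4y^4 = C.


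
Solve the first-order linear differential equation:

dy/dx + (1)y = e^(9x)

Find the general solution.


P(x) = 1 ⇒ μ = e^(x).
(μ y)' = e^(10x) ⇒ μ y = e^(10x)/10 + C.
Divide by μ: y = (1/10)e^(9x) + Ce^(-x).


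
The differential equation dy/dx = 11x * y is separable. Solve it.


Separate variables: dy/y = 11x dx.
Integrate: ln|y| = (11/2)x^2 + C₀.
Exponentiate: y = Ce^((11/2)x^2).


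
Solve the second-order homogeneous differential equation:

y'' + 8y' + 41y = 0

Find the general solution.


Characteristic equation: r² + 8r + 41 = 0.
Discriminant is negative; roots r = -4 ± 5i (complex conjugate pair).
General solution uses e^(α x)(C₁ cos(β x) + C₂ sin(β x)): y = e^(-4x)(C₁cos(5x) + C₂sin(5x)).


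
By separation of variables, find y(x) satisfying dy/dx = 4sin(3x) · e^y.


Separate: e^(-y) dy = 4sin(3x) dx.
Integrate: -e^(-y) = -(4/3)cos(3x) + C₀.
Rearrange: e^(-y) = (4/3)cos(3x) + C.


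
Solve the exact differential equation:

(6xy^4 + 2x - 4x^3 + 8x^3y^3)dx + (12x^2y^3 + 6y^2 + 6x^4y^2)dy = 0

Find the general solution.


Check exactness: ∂M/∂y = 24xy^3 + 24x^3y^2 and ∂N/∂x = 24xy^3 + 24x^3y^2; equal, so the equation is exact.
Integrate M with respect to x (treating y as constant): ∫M dx = 3x^2y^4 + x^2 - x^4 + 2x^4y^3 + h(y).
Differentiate w.r.t. y and set equal to N: the x-dependent terms already match, leaving h'(y) = 6y^2. Integrate: h(y) = 2y^3.
So F(x,y) = 3x^2y^4 + 2y^3 + x^2 - x^4 + 2x^4y^3.
General solution: 3x^2y^4 + 2y^3 + x^2 - x^4 + 2x^4y^3 = C.


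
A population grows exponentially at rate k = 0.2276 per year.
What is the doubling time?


Exponential growth: P(t) = P₀ e^(0.2276t). Set P(t)/P₀ = 2: e^(0.2276t) = 2.
Solve: t = ln(2)/0.2276 ≈ 3.05 years.


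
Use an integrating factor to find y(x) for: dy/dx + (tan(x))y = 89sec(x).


P(x) = tan(x) ⇒ μ = e^(∫tan(x)dx) = sec(x).
(sec(x) y)' = 89sec²(x) ⇒ sec(x) y = 89tan(x) + C.
Multiply by cos(x): y = 89sin(x) + C·cos(x).


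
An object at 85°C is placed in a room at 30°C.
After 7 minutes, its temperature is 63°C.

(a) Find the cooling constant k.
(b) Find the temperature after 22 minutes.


Newton's law: T(t) = T_a + (T₀ - T_a)e^(-kt).
(a) Use T(7) = 63: (63 - 30)/(85 - 30) = e^(-k·7), so k = -ln(0.600)/7 ≈ 0.0730.
(b) Apply k to t = 22: T(22) = 30 + (55)e^(-1.605) ≈ 41.0°C.


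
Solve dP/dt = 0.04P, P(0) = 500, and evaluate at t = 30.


The ODE dP/dt = 0.04P has solution P(t) = P(0)e^(0.04t).
Substitute P(0) = 500 and t = 30: P(30) = 500 e^(1.20) ≈ 1660.


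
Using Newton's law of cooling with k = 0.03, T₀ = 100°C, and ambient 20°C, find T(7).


Newton's law: dT/dt = -k(T - T_a) has solution T(t) = T_a + (T₀ - T_a)e^(-kt).
Plug in T_a = 20, T₀ = 100, k = 0.03, t = 7: T(7) = 20 + (80)e^(-0.21) ≈ 84.8°C.


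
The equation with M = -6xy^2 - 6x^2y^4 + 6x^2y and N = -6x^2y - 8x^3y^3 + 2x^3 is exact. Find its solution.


Check exactness: ∂M/∂y = -12xy - 24x^2y^3 + 6x^2 and ∂N/∂x = -12xy - 24x^2y^3 + 6x^2; equal, so the equation is exact.
Integrate M with respect to x (treating y as constant): ∫M dx = -3x^2y^2 - 2x^3y^4 + 2x^3y + h(y).
Differentiate w.r.t. y and set equal to N: all terms match, so h'(y) = 0 and h is a constant absorbed into C.
General solution: -3x^2y^2 - 2x^3y^4 + 2x^3y = C.


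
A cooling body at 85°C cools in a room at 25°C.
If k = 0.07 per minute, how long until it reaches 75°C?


From T(t) = T_a + (T₀ - T_a)e^(-kt), set T(t) = 75:
(75 - 25) / (85 - 25) = e^(-0.07t), so t = -ln(0.833)/0.07 ≈ 2.6 minutes.


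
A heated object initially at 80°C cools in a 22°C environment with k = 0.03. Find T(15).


Newton's law: dT/dt = -k(T - T_a) has solution T(t) = T_a + (T₀ - T_a)e^(-kt).
Plug in T_a = 22, T₀ = 80, k = 0.03, t = 15: T(15) = 22 + (58)e^(-0.45) ≈ 59.0°C.


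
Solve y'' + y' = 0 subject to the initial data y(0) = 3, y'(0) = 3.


Characteristic roots of r² + r = 0 are 0, -1.
General solution y = c₁ + c₂ e^(-x).
Apply y(0) = 3: c₁ + c₂ = 3. Apply y'(0) = 3: 0 c₁ - 1 c₂ = 3.
Solve: c₁ = 6, c₂ = -3.
Particular solution: y = 6 - 3e^(-x).


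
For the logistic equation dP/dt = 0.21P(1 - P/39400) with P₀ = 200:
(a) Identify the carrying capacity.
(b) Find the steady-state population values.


Logistic ODE dP/dt = 0.21P(1 - P/39400) has equilibria where dP/dt = 0, i.e. P = 0 or P = 39400.
The coefficient (1 - P/K) = 0 when P = K, identifying K = 39400 as the carrying capacity.
(a) K = 39400; (b) equilibria P = 0 and P = 39400.


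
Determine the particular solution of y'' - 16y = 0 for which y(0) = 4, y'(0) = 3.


Characteristic roots of r² - 16 = 0 are -4, 4.
General solution y = c₁ e^(-4x) + c₂ e^(4x).
Apply y(0) = 4: c₁ + c₂ = 4. Apply y'(0) = 3: -4 c₁ + 4 c₂ = 3.
Solve: c₁ = 13/8, c₂ = 19/8.
Particular solution: y = (13/8)e^(-4x) + (19/8)e^(4x).


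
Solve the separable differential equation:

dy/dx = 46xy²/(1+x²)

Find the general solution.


Separate: dy/y² = 46x/(1+x²) dx.
Integrate LHS: ∫ dy/y² = -1/y.
Integrate RHS via u = 1+x²: 23ln(1+x²) + C.
Result: -1/y = 23ln(1+x²) + C.


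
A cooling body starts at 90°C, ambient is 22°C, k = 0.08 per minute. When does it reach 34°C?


From T(t) = T_a + (T₀ - T_a)e^(-kt), set T(t) = 34:
(34 - 22) / (90 - 22) = e^(-0.08t), so t = -ln(0.176)/0.08 ≈ 21.7 minutes.


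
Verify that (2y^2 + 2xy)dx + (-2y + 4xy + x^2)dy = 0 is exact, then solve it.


Check exactness: ∂M/∂y = 4y + 2x and ∂N/∂x = 4y + 2x; equal, so the equation is exact.
Integrate M with respect to x (treating y as constant): ∫M dx = 2xy^2 + x^2y + h(y).
Differentiate w.r.t. y and set equal to N: the x-dependent terms already match, leaving h'(y) = -2y. Integrate: h(y) = -y^2.
So F(x,y) = -y^2 + 2xy^2 + x^2y.
General solution: -y^2 + 2xy^2 + x^2y = C.


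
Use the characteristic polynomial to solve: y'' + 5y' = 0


Characteristic equation: r² + 5r = 0.
Factor: (r - 0)(r + 5) = 0 ⇒ r = 0, -5 (distinct real).
General solution: y = C₁ + C₂e^(-5x).


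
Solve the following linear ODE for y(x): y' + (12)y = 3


P(x) = 12, Q(x) = 3; integrating factor μ = e^(12x).
(μ y)' = 3e^(12x) ⇒ μ y = (1/4)e^(12x) + C.
Divide by μ: y = 1/4 + Ce^(-12x).


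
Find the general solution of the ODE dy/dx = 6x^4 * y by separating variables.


Separate variables: dy/y = 6x^4 dx.
Integrate: ln|y| = (6/5)x^5 + C₀.
Exponentiate: y = Ce^((6/5)x^5).


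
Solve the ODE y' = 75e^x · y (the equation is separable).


Separate variables: dy/y = 75e^x dx.
Integrate: ln|y| = 75e^x + C₀.
Exponentiate: y = Ce^(75e^x).


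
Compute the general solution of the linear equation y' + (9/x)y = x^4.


P(x) = 9/x ⇒ μ = x^9.
(x^9 y)' = x^13 ⇒ x^9 y = x^14/(14) + C.
Solve for y: y = (1/14)x^5 + C/x^9.


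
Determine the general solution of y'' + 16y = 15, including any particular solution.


Homogeneous part: r² + 16 = 0 ⇒ r = ±4i, so y_h = C₁cos(4x) + C₂sin(4x).
Try constant y_p = A; plug in: 16A = 15 ⇒ A = 15/16.
General solution: y = C₁cos(4x) + C₂sin(4x) + 15/16.


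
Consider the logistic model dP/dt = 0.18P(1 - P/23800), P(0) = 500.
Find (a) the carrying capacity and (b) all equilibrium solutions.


Logistic ODE dP/dt = 0.18P(1 - P/23800) has equilibria where dP/dt = 0, i.e. P = 0 or P = 23800.
The coefficient (1 - P/K) = 0 when P = K, identifying K = 23800 as the carrying capacity.
(a) K = 23800; (b) equilibria P = 0 and P = 23800.


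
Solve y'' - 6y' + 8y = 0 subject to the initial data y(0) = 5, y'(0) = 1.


Characteristic roots of r² - 6r + 8 = 0 are 2, 4.
General solution y = c₁ e^(2x) + c₂ e^(4x).
Apply y(0) = 5: c₁ + c₂ = 5. Apply y'(0) = 1: 2 c₁ + 4 c₂ = 1.
Solve: c₁ = 19/2, c₂ = -9/2.
Particular solution: y = (19/2)e^(2x) - (9/2)e^(4x).


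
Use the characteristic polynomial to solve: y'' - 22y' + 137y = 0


Characteristic equation: r² - 22r + 137 = 0.
Discriminant is negative; roots r = 11 ± 4i (complex conjugate pair).
General solution uses e^(α x)(C₁ cos(β x) + C₂ sin(β x)): y = e^(11x)(C₁cos(4x) + C₂sin(4x)).


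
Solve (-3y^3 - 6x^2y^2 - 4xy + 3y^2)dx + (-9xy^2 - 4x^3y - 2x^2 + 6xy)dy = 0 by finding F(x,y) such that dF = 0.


Check exactness: ∂M/∂y = -9y^2 - 12x^2y - 4x + 6y and ∂N/∂x = -9y^2 - 12x^2y - 4x + 6y; equal, so the equation is exact.
Integrate M with respect to x (treating y as constant): ∫M dx = -3xy^3 - 2x^3y^2 - 2x^2y + 3xy^2 + h(y).
Differentiate w.r.t. y and set equal to N: all terms match, so h'(y) = 0 and h is a constant absorbed into C.
General solution: -3xy^3 - 2x^3y^2 - 2x^2y + 3xy^2 = C.


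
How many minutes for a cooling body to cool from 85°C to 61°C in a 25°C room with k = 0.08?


From T(t) = T_a + (T₀ - T_a)e^(-kt), set T(t) = 61:
(61 - 25) / (85 - 25) = e^(-0.08t), so t = -ln(0.600)/0.08 ≈ 6.4 minutes.


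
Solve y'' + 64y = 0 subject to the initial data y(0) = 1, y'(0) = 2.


Characteristic roots of r² + 64 = 0 are ±8i, so y = C₁cos(8x) + C₂sin(8x).
Apply y(0) = 1: C₁ = 1. Differentiate and apply y'(0) = 2: 8·C₂ = 2, so C₂ = 1/4.
Particular solution: y = cos(8x) + (1/4)sin(8x).


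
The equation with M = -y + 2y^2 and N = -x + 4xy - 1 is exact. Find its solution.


Check exactness: ∂M/∂y = -1 + 4y and ∂N/∂x = -1 + 4y; equal, so the equation is exact.
Integrate M with respect to x (treating y as constant): ∫M dx = -xy + 2xy^2 + h(y).
Differentiate w.r.t. y and set equal to N: the x-dependent terms already match, leaving h'(y) = -1. Integrate: h(y) = -y.
So F(x,y) = -xy + 2xy^2 - y.
General solution: -xy + 2xy^2 - y = C.
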